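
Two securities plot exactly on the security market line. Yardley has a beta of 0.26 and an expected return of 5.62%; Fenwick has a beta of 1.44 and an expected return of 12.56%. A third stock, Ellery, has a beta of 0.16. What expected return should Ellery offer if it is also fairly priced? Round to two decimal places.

5.03%

MRP (SML slope) = (12.56% − 5.62%) / (1.44 − 0.26) = 6.94% / 1.18 = 5.8814%
R_f (intercept) = 5.62% − 0.26 × 5.8814% = 4.0908%
E(R_Ellery) = R_f + β × MRP = 4.0908% + 0.16 × 5.8814% = 5.03%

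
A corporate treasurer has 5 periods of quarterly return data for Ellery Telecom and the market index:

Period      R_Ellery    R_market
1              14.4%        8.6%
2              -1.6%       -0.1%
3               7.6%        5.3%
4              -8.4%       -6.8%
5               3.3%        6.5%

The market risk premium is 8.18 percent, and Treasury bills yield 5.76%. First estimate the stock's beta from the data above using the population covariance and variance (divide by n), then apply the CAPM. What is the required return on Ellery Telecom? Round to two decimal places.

16.46%

Mean R_i = (14.4 − 1.6 + 7.6 − 8.4 + 3.3) / 5 = 3.0600%
Mean R_m = (8.6 − 0.1 + 5.3 − 6.8 + 6.5) / 5 = 2.7000%
Σ(R_i − R̄_i)(R_m − R̄_m) = 201.5400  ⇒  Cov = 201.5400 / 5 = 40.3080
Σ(R_m − R̄_m)² = 154.1000  ⇒  Var(R_m) = 154.1000 / 5 = 30.8200
β = Cov / Var(R_m) = 40.3080 / 30.8200 = 1.3079
E(R) = R_f + β × MRP = 5.76% + 1.3079 × 8.18% = 16.46%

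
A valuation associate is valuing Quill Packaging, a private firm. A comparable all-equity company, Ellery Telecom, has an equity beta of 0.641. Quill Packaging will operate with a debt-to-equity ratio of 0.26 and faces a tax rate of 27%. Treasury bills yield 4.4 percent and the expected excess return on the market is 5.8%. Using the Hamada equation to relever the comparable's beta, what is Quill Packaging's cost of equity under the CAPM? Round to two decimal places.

8.82%

β_L = β_U × [1 + (1 − t)(D/E)] = 0.641 × [1 + (1 − 0.27) × 0.26]
    = 0.641 × [1 + 0.73 × 0.26] = 0.641 × 1.1898 = 0.7627
E(R) = R_f + β_L × MRP = 4.4% + 0.7627 × 5.8% = 8.82%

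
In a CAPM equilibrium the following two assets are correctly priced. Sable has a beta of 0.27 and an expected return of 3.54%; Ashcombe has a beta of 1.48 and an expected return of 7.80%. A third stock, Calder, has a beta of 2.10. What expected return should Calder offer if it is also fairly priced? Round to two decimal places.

MRP (SML slope) = (7.80% − 3.54%) / (1.48 − 0.27) = 4.26% / 1.21 = 3.5207%
R_f (intercept) = 3.54% − 0.27 × 3.5207% = 2.5894%
E(R_Calder) = R_f + β × MRP = 2.5894% + 2.10 × 3.5207% = 9.98%

9.98%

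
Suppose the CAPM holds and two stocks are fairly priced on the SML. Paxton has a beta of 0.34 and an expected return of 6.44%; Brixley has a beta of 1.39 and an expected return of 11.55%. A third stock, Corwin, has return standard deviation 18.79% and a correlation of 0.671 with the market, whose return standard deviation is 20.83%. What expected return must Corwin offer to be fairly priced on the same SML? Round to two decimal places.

MRP = (11.55% − 6.44%) / (1.39 − 0.34) = 4.8667%
R_f = 6.44% − 0.34 × 4.8667% = 4.7853%
β_Corwin = ρ·σ_i/σ_m = 0.671 × 18.79 / 20.83 = 0.6053
E(R_Corwin) = R_f + β × MRP = 4.7853% + 0.6053 × 4.8667% = 7.73%

7.73%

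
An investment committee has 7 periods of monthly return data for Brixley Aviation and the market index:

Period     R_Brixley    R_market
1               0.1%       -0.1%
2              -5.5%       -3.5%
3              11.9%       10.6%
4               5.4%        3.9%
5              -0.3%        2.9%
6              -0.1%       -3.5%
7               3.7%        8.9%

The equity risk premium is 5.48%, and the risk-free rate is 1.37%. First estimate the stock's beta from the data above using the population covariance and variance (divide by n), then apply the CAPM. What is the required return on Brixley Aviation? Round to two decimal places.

Mean R_i = (0.1 − 5.5 + 11.9 + 5.4 − 0.3 − 0.1 + 3.7) / 7 = 2.1714%
Mean R_m = (-0.1 − 3.5 + 10.6 + 3.9 + 2.9 − 3.5 + 8.9) / 7 = 2.7429%
Σ(R_i − R̄_i)(R_m − R̄_m) = 157.1586  ⇒  Cov = 157.1586 / 7 = 22.4512
Σ(R_m − R̄_m)² = 187.0371  ⇒  Var(R_m) = 187.0371 / 7 = 26.7196
β = Cov / Var(R_m) = 22.4512 / 26.7196 = 0.8403
E(R) = R_f + β × MRP = 1.37% + 0.8403 × 5.48% = 5.97%

5.97%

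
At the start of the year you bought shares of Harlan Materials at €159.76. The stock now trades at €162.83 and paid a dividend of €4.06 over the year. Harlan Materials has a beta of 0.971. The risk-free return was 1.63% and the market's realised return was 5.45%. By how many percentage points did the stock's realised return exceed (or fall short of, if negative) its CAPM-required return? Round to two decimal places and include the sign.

-0.88%

Realised HPR = (P1 + D1 − P0) / P0 = (162.83 + 4.06 − 159.76) / 159.76 = 7.13 / 159.76 = 4.4629%
MRP = 5.45% − 1.63% = 3.82%
CAPM required = R_f + β·MRP = 1.63% + 0.971 × 3.82% = 5.33922%
α = realised − required = 4.4629% − 5.33922% = -0.88%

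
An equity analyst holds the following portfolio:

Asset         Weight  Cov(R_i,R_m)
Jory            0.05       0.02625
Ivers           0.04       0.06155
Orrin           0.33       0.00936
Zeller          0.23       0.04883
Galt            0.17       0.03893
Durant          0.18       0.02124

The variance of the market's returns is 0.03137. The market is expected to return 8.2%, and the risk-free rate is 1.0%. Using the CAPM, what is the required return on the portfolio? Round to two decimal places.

β_Jory = 0.02625 / 0.03137 = 0.8368
β_Ivers = 0.06155 / 0.03137 = 1.9621
β_Orrin = 0.00936 / 0.03137 = 0.2984
β_Zeller = 0.04883 / 0.03137 = 1.5566
β_Galt = 0.03893 / 0.03137 = 1.2410
β_Durant = 0.02124 / 0.03137 = 0.6771
β_P = Σ w_i β_i = 0.05×0.8368 + 0.04×1.9621 + 0.33×0.2984 + 0.23×1.5566 + 0.17×1.2410 + 0.18×0.6771 = 0.9097
MRP = 8.2% − 1.0% = 7.20%
E(R_P) = R_f + β_P × MRP = 1.0% + 0.9097 × 7.2% = 7.55%

7.55%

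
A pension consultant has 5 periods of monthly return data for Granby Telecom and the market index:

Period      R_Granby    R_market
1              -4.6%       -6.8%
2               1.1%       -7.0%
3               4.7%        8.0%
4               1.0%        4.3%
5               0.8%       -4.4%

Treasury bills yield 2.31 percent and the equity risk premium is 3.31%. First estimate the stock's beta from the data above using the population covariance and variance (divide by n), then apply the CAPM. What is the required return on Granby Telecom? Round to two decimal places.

Mean R_i = (-4.6 + 1.1 + 4.7 + 1.0 + 0.8) / 5 = 0.6000%
Mean R_m = (-6.8 − 7.0 + 8.0 + 4.3 − 4.4) / 5 = -1.1800%
Σ(R_i − R̄_i)(R_m − R̄_m) = 65.5000  ⇒  Cov = 65.5000 / 5 = 13.1000
Σ(R_m − R̄_m)² = 190.1280  ⇒  Var(R_m) = 190.1280 / 5 = 38.0256
β = Cov / Var(R_m) = 13.1000 / 38.0256 = 0.3445
E(R) = R_f + β × MRP = 2.31% + 0.3445 × 3.31% = 3.45%

3.45%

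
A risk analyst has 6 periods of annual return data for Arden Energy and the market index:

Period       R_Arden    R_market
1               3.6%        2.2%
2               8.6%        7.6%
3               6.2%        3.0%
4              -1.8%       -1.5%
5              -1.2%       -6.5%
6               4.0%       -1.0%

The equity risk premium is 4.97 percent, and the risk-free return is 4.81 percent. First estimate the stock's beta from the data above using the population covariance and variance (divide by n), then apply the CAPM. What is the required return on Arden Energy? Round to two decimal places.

8.54%

Mean R_i = (3.6 + 8.6 + 6.2 − 1.8 − 1.2 + 4.0) / 6 = 3.2333%
Mean R_m = (2.2 + 7.6 + 3.0 − 1.5 − 6.5 − 1.0) / 6 = 0.6333%
Σ(R_i − R̄_i)(R_m − R̄_m) = 86.0933  ⇒  Cov = 86.0933 / 6 = 14.3489
Σ(R_m − R̄_m)² = 114.6933  ⇒  Var(R_m) = 114.6933 / 6 = 19.1156
β = Cov / Var(R_m) = 14.3489 / 19.1156 = 0.7506
E(R) = R_f + β × MRP = 4.81% + 0.7506 × 4.97% = 8.54%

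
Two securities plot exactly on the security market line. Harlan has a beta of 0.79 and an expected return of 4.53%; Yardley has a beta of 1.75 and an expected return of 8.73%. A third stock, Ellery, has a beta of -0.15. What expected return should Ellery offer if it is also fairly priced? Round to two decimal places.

0.42%

MRP (SML slope) = (8.73% − 4.53%) / (1.75 − 0.79) = 4.20% / 0.96 = 4.3750%
R_f (intercept) = 4.53% − 0.79 × 4.3750% = 1.0738%
E(R_Ellery) = R_f + β × MRP = 1.0738% + -0.15 × 4.3750% = 0.42%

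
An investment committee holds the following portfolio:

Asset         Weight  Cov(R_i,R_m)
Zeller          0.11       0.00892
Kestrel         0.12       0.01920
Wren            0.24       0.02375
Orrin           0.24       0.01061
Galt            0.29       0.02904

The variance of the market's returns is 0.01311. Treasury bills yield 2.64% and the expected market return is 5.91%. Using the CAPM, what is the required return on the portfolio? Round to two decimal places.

7.62%

β_Zeller = 0.00892 / 0.01311 = 0.6804
β_Kestrel = 0.01920 / 0.01311 = 1.4645
β_Wren = 0.02375 / 0.01311 = 1.8116
β_Orrin = 0.01061 / 0.01311 = 0.8093
β_Galt = 0.02904 / 0.01311 = 2.2151
β_P = Σ w_i β_i = 0.11×0.6804 + 0.12×1.4645 + 0.24×1.8116 + 0.24×0.8093 + 0.29×2.2151 = 1.5220
MRP = 5.91% − 2.64% = 3.27%
E(R_P) = R_f + β_P × MRP = 2.64% + 1.5220 × 3.27% = 7.62%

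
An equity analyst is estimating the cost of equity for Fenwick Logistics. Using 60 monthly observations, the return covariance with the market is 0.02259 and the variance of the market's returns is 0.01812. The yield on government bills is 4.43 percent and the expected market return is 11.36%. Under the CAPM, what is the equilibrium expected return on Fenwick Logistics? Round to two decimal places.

β = Cov(R_i, R_m) / Var(R_m) = 0.02259 / 0.01812 = 1.2467
MRP = 11.36% − 4.43% = 6.93%
E(R) = R_f + β × MRP = 4.43% + 1.2467 × 6.93% = 13.07%

13.07%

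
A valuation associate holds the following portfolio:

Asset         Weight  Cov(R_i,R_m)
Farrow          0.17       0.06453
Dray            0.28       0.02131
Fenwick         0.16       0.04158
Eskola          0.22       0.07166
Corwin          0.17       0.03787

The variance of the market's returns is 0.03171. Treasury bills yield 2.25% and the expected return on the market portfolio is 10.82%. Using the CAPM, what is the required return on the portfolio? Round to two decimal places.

14.63%

β_Farrow = 0.06453 / 0.03171 = 2.0350
β_Dray = 0.02131 / 0.03171 = 0.6720
β_Fenwick = 0.04158 / 0.03171 = 1.3113
β_Eskola = 0.07166 / 0.03171 = 2.2599
β_Corwin = 0.03787 / 0.03171 = 1.1943
β_P = Σ w_i β_i = 0.17×2.0350 + 0.28×0.6720 + 0.16×1.3113 + 0.22×2.2599 + 0.17×1.1943 = 1.4441
MRP = 10.82% − 2.25% = 8.57%
E(R_P) = R_f + β_P × MRP = 2.25% + 1.4441 × 8.57% = 14.63%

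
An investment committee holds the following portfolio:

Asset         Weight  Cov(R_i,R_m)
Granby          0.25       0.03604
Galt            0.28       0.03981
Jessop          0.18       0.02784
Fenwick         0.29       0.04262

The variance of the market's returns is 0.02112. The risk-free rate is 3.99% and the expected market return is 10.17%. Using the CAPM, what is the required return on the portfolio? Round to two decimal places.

β_Granby = 0.03604 / 0.02112 = 1.7064
β_Galt = 0.03981 / 0.02112 = 1.8849
β_Jessop = 0.02784 / 0.02112 = 1.3182
β_Fenwick = 0.04262 / 0.02112 = 2.0180
β_P = Σ w_i β_i = 0.25×1.7064 + 0.28×1.8849 + 0.18×1.3182 + 0.29×2.0180 = 1.7769
MRP = 10.17% − 3.99% = 6.18%
E(R_P) = R_f + β_P × MRP = 3.99% + 1.7769 × 6.18% = 14.97%

14.97%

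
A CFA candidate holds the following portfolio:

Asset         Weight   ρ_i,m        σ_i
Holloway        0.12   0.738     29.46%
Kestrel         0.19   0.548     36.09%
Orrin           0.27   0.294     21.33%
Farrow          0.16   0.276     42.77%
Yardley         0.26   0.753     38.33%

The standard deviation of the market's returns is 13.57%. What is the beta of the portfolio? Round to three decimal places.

1.286

β_Holloway = 0.738 × 29.46% / 13.57% = 1.6022
β_Kestrel = 0.548 × 36.09% / 13.57% = 1.4574
β_Orrin = 0.294 × 21.33% / 13.57% = 0.4621
β_Farrow = 0.276 × 42.77% / 13.57% = 0.8699
β_Yardley = 0.753 × 38.33% / 13.57% = 2.1269
β_P = Σ w_i β_i = 0.12×1.6022 + 0.19×1.4574 + 0.27×0.4621 + 0.16×0.8699 + 0.26×2.1269 = 1.2861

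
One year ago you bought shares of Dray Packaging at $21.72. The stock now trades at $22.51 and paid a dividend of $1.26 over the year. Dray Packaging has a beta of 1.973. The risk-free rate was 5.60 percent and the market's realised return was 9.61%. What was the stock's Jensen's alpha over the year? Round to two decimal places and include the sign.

-4.07%

Realised HPR = (P1 + D1 − P0) / P0 = (22.51 + 1.26 − 21.72) / 21.72 = 2.05 / 21.72 = 9.4383%
MRP = 9.61% − 5.60% = 4.01%
CAPM required = R_f + β·MRP = 5.60% + 1.973 × 4.01% = 13.51173%
α = realised − required = 9.4383% − 13.51173% = -4.07%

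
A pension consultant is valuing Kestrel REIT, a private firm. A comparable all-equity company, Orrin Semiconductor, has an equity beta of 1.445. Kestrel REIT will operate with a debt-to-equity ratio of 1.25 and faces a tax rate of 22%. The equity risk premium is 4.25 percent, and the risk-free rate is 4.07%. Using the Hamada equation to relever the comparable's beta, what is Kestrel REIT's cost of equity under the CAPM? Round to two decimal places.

16.20%

β_L = β_U × [1 + (1 − t)(D/E)] = 1.445 × [1 + (1 − 0.22) × 1.25]
    = 1.445 × [1 + 0.78 × 1.25] = 1.445 × 1.9750 = 2.8539
E(R) = R_f + β_L × MRP = 4.07% + 2.8539 × 4.25% = 16.20%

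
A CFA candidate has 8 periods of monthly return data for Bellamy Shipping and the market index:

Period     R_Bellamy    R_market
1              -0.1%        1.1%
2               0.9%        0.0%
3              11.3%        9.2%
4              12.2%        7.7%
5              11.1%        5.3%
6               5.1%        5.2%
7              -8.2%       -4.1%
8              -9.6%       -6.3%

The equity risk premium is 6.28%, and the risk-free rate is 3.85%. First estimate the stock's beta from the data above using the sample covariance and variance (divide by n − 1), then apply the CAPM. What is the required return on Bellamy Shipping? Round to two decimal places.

13.33%

Mean R_i = (-0.1 + 0.9 + 11.3 + 12.2 + 11.1 + 5.1 − 8.2 − 9.6) / 8 = 2.8375%
Mean R_m = (1.1 + 0.0 + 9.2 + 7.7 + 5.3 + 5.2 − 4.1 − 6.3) / 8 = 2.2625%
Σ(R_i − R̄_i)(R_m − R̄_m) = 325.8813  ⇒  Cov = 325.8813 / 7 = 46.5545
Σ(R_m − R̄_m)² = 215.8188  ⇒  Var(R_m) = 215.8188 / 7 = 30.8313
β = Cov / Var(R_m) = 46.5545 / 30.8313 = 1.5100
E(R) = R_f + β × MRP = 3.85% + 1.5100 × 6.28% = 13.33%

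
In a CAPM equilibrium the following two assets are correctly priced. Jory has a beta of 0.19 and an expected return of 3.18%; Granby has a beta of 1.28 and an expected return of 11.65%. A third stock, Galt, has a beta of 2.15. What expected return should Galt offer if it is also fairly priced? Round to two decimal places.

MRP (SML slope) = (11.65% − 3.18%) / (1.28 − 0.19) = 8.47% / 1.09 = 7.7706%
R_f (intercept) = 3.18% − 0.19 × 7.7706% = 1.7036%
E(R_Galt) = R_f + β × MRP = 1.7036% + 2.15 × 7.7706% = 18.41%

18.41%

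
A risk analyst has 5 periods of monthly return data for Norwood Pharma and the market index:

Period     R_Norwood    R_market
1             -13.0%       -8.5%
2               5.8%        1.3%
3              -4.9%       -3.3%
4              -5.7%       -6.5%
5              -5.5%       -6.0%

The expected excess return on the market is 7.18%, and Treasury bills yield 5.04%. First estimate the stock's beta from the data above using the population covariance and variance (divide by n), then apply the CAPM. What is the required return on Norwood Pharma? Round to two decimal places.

Mean R_i = (-13.0 + 5.8 − 4.9 − 5.7 − 5.5) / 5 = -4.6600%
Mean R_m = (-8.5 + 1.3 − 3.3 − 6.5 − 6.0) / 5 = -4.6000%
Σ(R_i − R̄_i)(R_m − R̄_m) = 97.0800  ⇒  Cov = 97.0800 / 5 = 19.4160
Σ(R_m − R̄_m)² = 57.2800  ⇒  Var(R_m) = 57.2800 / 5 = 11.4560
β = Cov / Var(R_m) = 19.4160 / 11.4560 = 1.6948
E(R) = R_f + β × MRP = 5.04% + 1.6948 × 7.18% = 17.21%

17.21%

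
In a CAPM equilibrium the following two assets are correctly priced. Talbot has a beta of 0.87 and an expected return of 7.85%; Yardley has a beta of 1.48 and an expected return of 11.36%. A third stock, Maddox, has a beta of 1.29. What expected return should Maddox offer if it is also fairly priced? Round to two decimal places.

MRP (SML slope) = (11.36% − 7.85%) / (1.48 − 0.87) = 3.51% / 0.61 = 5.7541%
R_f (intercept) = 7.85% − 0.87 × 5.7541% = 2.8439%
E(R_Maddox) = R_f + β × MRP = 2.8439% + 1.29 × 5.7541% = 10.27%

10.27%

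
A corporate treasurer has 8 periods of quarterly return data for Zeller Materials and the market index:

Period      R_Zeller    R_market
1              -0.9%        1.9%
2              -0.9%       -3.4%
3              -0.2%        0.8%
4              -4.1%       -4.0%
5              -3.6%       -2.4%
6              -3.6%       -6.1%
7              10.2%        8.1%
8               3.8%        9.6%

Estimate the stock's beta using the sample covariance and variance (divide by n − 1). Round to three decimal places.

0.726

Mean R_i = (-0.9 − 0.9 − 0.2 − 4.1 − 3.6 − 3.6 + 10.2 + 3.8) / 8 = 0.0875%
Mean R_m = (1.9 − 3.4 + 0.8 − 4.0 − 2.4 − 6.1 + 8.1 + 9.6) / 8 = 0.5625%
Σ(R_i − R̄_i)(R_m − R̄_m) = 166.8963  ⇒  Cov = 166.8963 / 7 = 23.8423
Σ(R_m − R̄_m)² = 230.0188  ⇒  Var(R_m) = 230.0188 / 7 = 32.8598
β = Cov / Var(R_m) = 23.8423 / 32.8598 = 0.7256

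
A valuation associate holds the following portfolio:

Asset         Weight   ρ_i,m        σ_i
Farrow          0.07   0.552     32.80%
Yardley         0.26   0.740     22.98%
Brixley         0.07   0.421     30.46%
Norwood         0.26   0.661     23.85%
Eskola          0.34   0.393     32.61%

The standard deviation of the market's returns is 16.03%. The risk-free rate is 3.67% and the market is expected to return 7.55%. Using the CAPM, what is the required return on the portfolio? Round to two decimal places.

7.31%

β_Farrow = 0.552 × 32.80% / 16.03% = 1.1295
β_Yardley = 0.740 × 22.98% / 16.03% = 1.0608
β_Brixley = 0.421 × 30.46% / 16.03% = 0.8000
β_Norwood = 0.661 × 23.85% / 16.03% = 0.9835
β_Eskola = 0.393 × 32.61% / 16.03% = 0.7995
β_P = Σ w_i β_i = 0.07×1.1295 + 0.26×1.0608 + 0.07×0.8000 + 0.26×0.9835 + 0.34×0.7995 = 0.9384
MRP = 7.55% − 3.67% = 3.88%
E(R_P) = R_f + β_P × MRP = 3.67% + 0.9384 × 3.88% = 7.31%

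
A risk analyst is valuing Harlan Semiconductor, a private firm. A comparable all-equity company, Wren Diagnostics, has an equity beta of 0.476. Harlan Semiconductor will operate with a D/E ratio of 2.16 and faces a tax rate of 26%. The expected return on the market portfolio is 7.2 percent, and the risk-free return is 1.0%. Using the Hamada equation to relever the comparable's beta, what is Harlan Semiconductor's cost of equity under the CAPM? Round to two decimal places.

β_L = β_U × [1 + (1 − t)(D/E)] = 0.476 × [1 + (1 − 0.26) × 2.16]
    = 0.476 × [1 + 0.74 × 2.16] = 0.476 × 2.5984 = 1.2368
MRP = 7.2% − 1.0% = 6.20%
E(R) = R_f + β_L × MRP = 1.0% + 1.2368 × 6.2% = 8.67%

8.67%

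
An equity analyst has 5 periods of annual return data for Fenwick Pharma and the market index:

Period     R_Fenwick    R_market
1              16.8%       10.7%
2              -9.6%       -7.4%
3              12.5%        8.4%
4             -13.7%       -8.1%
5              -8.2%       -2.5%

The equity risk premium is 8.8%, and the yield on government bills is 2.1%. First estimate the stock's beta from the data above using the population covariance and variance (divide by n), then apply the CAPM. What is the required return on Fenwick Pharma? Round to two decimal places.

15.88%

Mean R_i = (16.8 − 9.6 + 12.5 − 13.7 − 8.2) / 5 = -0.4400%
Mean R_m = (10.7 − 7.4 + 8.4 − 8.1 − 2.5) / 5 = 0.2200%
Σ(R_i − R̄_i)(R_m − R̄_m) = 487.7540  ⇒  Cov = 487.7540 / 5 = 97.5508
Σ(R_m − R̄_m)² = 311.4280  ⇒  Var(R_m) = 311.4280 / 5 = 62.2856
β = Cov / Var(R_m) = 97.5508 / 62.2856 = 1.5662
E(R) = R_f + β × MRP = 2.1% + 1.5662 × 8.8% = 15.88%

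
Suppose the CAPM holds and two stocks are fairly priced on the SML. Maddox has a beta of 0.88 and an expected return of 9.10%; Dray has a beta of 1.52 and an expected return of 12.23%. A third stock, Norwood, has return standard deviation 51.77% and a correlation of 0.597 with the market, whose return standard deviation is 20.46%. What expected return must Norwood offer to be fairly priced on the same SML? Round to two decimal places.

MRP = (12.23% − 9.10%) / (1.52 − 0.88) = 4.8906%
R_f = 9.10% − 0.88 × 4.8906% = 4.7963%
β_Norwood = ρ·σ_i/σ_m = 0.597 × 51.77 / 20.46 = 1.5106
E(R_Norwood) = R_f + β × MRP = 4.7963% + 1.5106 × 4.8906% = 12.18%

12.18%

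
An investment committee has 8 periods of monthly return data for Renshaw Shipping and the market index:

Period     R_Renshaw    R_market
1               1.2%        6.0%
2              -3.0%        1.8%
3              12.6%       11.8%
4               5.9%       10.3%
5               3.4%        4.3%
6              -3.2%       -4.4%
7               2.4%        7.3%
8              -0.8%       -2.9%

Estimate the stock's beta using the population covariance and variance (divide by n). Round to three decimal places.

0.760

Mean R_i = (1.2 − 3.0 + 12.6 + 5.9 + 3.4 − 3.2 + 2.4 − 0.8) / 8 = 2.3125%
Mean R_m = (6.0 + 1.8 + 11.8 + 10.3 + 4.3 − 4.4 + 7.3 − 2.9) / 8 = 4.2750%
Σ(R_i − R̄_i)(R_m − R̄_m) = 180.7025  ⇒  Cov = 180.7025 / 8 = 22.5878
Σ(R_m − R̄_m)² = 237.9150  ⇒  Var(R_m) = 237.9150 / 8 = 29.7394
β = Cov / Var(R_m) = 22.5878 / 29.7394 = 0.7595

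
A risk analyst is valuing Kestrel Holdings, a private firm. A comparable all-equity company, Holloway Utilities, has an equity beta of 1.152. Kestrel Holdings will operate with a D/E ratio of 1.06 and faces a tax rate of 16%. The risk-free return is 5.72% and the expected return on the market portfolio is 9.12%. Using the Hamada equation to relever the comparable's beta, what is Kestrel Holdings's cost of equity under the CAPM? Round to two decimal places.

β_L = β_U × [1 + (1 − t)(D/E)] = 1.152 × [1 + (1 − 0.16) × 1.06]
    = 1.152 × [1 + 0.84 × 1.06] = 1.152 × 1.8904 = 2.1777
MRP = 9.12% − 5.72% = 3.40%
E(R) = R_f + β_L × MRP = 5.72% + 2.1777 × 3.40% = 13.12%

13.12%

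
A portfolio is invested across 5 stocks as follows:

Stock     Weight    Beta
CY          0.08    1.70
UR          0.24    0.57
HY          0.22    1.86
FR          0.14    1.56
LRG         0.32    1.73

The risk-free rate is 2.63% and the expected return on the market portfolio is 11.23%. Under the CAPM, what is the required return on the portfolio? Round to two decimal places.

15.13%

β_P = Σ w_i β_i = 0.08×1.70 + 0.24×0.57 + 0.22×1.86 + 0.14×1.56 + 0.32×1.73 = 1.4540
MRP = 11.23% − 2.63% = 8.60%
E(R_P) = R_f + β_P × MRP = 2.63% + 1.4540 × 8.60% = 15.13%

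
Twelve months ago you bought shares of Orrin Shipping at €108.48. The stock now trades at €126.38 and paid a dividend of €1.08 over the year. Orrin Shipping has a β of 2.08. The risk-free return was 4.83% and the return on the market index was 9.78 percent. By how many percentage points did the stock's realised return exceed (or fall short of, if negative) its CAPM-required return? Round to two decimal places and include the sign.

Realised HPR = (P1 + D1 − P0) / P0 = (126.38 + 1.08 − 108.48) / 108.48 = 18.98 / 108.48 = 17.4963%
MRP = 9.78% − 4.83% = 4.95%
CAPM required = R_f + β·MRP = 4.83% + 2.08 × 4.95% = 15.1260%
α = realised − required = 17.4963% − 15.1260% = +2.37%

+2.37%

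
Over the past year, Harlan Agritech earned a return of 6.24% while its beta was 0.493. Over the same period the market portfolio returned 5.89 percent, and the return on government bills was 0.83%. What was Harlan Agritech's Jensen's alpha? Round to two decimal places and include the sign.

+2.92%

Market excess return = 5.89% − 0.83% = 5.06%
CAPM benchmark = R_f + β(R_m − R_f) = 0.83% + 0.493 × 5.06% = 3.32458%
α = actual − benchmark = 6.24% − 3.32458% = +2.92%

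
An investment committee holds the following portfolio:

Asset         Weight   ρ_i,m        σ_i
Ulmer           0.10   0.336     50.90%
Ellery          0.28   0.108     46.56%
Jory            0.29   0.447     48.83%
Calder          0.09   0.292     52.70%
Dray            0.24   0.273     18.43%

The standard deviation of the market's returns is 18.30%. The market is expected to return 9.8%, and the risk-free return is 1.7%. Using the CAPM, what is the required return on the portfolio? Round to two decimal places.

7.03%

β_Ulmer = 0.336 × 50.90% / 18.30% = 0.9346
β_Ellery = 0.108 × 46.56% / 18.30% = 0.2748
β_Jory = 0.447 × 48.83% / 18.30% = 1.1927
β_Calder = 0.292 × 52.70% / 18.30% = 0.8409
β_Dray = 0.273 × 18.43% / 18.30% = 0.2749
β_P = Σ w_i β_i = 0.10×0.9346 + 0.28×0.2748 + 0.29×1.1927 + 0.09×0.8409 + 0.24×0.2749 = 0.6579
MRP = 9.8% − 1.7% = 8.10%
E(R_P) = R_f + β_P × MRP = 1.7% + 0.6579 × 8.1% = 7.03%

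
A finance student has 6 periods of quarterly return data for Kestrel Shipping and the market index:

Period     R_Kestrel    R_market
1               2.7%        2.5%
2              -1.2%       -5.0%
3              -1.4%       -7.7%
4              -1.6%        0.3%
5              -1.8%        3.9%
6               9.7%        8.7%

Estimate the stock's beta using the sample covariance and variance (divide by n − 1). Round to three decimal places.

Mean R_i = (2.7 − 1.2 − 1.4 − 1.6 − 1.8 + 9.7) / 6 = 1.0667%
Mean R_m = (2.5 − 5.0 − 7.7 + 0.3 + 3.9 + 8.7) / 6 = 0.4500%
Σ(R_i − R̄_i)(R_m − R̄_m) = 97.5400  ⇒  Cov = 97.5400 / 5 = 19.5080
Σ(R_m − R̄_m)² = 180.3150  ⇒  Var(R_m) = 180.3150 / 5 = 36.0630
β = Cov / Var(R_m) = 19.5080 / 36.0630 = 0.5409

0.541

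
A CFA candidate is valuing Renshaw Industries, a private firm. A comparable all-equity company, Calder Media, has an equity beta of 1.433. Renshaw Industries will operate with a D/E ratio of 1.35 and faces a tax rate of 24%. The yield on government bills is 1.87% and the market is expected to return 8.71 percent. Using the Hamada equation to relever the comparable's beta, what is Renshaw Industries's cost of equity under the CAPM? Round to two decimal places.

21.73%

β_L = β_U × [1 + (1 − t)(D/E)] = 1.433 × [1 + (1 − 0.24) × 1.35]
    = 1.433 × [1 + 0.76 × 1.35] = 1.433 × 2.0260 = 2.9033
MRP = 8.71% − 1.87% = 6.84%
E(R) = R_f + β_L × MRP = 1.87% + 2.9033 × 6.84% = 21.73%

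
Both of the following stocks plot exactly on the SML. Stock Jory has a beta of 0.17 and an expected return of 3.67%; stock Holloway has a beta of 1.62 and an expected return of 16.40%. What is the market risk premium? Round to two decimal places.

Both satisfy E(R) = R_f + β·MRP, so the slope of the SML is
MRP = (16.40% − 3.67%) / (1.62 − 0.17) = 12.73% / 1.45 = 8.7793%

8.78%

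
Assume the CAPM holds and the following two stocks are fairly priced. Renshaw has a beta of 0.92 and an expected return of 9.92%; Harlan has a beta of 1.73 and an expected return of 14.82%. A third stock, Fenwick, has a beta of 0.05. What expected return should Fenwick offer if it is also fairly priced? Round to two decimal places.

4.66%

MRP (SML slope) = (14.82% − 9.92%) / (1.73 − 0.92) = 4.90% / 0.81 = 6.0494%
R_f (intercept) = 9.92% − 0.92 × 6.0494% = 4.3546%
E(R_Fenwick) = R_f + β × MRP = 4.3546% + 0.05 × 6.0494% = 4.66%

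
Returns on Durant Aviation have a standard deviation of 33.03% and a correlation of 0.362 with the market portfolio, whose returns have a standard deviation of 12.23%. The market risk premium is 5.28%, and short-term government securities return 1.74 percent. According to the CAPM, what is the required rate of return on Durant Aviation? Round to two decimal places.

β = ρ × σ_i / σ_m = 0.362 × 33.03% / 12.23% = 0.9777
E(R) = 1.74% + 0.9777 × 5.28% = 6.90%

6.90%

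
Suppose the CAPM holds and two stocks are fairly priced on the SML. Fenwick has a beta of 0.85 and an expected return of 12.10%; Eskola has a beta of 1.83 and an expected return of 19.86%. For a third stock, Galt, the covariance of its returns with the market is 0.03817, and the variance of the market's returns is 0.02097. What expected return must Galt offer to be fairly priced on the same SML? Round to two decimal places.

19.78%

MRP = (19.86% − 12.10%) / (1.83 − 0.85) = 7.9184%
R_f = 12.10% − 0.85 × 7.9184% = 5.3694%
β_Galt = Cov / Var(R_m) = 0.03817 / 0.02097 = 1.8202
E(R_Galt) = R_f + β × MRP = 5.3694% + 1.8202 × 7.9184% = 19.78%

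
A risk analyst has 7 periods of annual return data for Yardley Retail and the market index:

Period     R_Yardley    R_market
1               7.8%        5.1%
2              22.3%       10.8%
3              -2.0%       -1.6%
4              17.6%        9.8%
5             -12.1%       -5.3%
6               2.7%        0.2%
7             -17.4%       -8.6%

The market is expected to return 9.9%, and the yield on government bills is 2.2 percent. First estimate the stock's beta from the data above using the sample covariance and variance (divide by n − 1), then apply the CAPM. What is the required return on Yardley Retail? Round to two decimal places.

17.29%

Mean R_i = (7.8 + 22.3 − 2.0 + 17.6 − 12.1 + 2.7 − 17.4) / 7 = 2.7000%
Mean R_m = (5.1 + 10.8 − 1.6 + 9.8 − 5.3 + 0.2 − 8.6) / 7 = 1.4857%
Σ(R_i − R̄_i)(R_m − R̄_m) = 642.5300  ⇒  Cov = 642.5300 / 6 = 107.0883
Σ(R_m − R̄_m)² = 327.8886  ⇒  Var(R_m) = 327.8886 / 6 = 54.6481
β = Cov / Var(R_m) = 107.0883 / 54.6481 = 1.9596
MRP = 9.9% − 2.2% = 7.70%
E(R) = R_f + β × MRP = 2.2% + 1.9596 × 7.7% = 17.29%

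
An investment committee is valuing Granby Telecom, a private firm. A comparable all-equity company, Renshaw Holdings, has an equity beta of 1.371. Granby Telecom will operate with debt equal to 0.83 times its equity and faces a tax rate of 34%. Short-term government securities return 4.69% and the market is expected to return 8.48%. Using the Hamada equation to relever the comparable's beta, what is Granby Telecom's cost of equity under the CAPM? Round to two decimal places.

12.73%

β_L = β_U × [1 + (1 − t)(D/E)] = 1.371 × [1 + (1 − 0.34) × 0.83]
    = 1.371 × [1 + 0.66 × 0.83] = 1.371 × 1.5478 = 2.1220
MRP = 8.48% − 4.69% = 3.79%
E(R) = R_f + β_L × MRP = 4.69% + 2.1220 × 3.79% = 12.73%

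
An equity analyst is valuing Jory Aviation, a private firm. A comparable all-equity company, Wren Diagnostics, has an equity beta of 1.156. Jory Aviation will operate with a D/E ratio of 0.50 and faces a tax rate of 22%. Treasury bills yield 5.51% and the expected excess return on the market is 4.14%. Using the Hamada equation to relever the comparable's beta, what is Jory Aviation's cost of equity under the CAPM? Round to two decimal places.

12.16%

β_L = β_U × [1 + (1 − t)(D/E)] = 1.156 × [1 + (1 − 0.22) × 0.50]
    = 1.156 × [1 + 0.78 × 0.50] = 1.156 × 1.3900 = 1.6068
E(R) = R_f + β_L × MRP = 5.51% + 1.6068 × 4.14% = 12.16%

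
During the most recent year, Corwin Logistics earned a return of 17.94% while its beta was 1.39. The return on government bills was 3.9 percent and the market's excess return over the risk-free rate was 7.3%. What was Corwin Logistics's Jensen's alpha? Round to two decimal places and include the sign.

CAPM benchmark = R_f + β(R_m − R_f) = 3.9% + 1.39 × 7.3% = 14.0470%
α = actual − benchmark = 17.94% − 14.0470% = +3.89%

+3.89%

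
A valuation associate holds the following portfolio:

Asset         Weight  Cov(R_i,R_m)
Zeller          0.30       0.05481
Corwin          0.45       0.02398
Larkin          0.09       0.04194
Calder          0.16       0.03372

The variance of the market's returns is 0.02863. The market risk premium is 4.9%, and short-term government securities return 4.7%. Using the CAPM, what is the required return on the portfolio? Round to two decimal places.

10.93%

β_Zeller = 0.05481 / 0.02863 = 1.9144
β_Corwin = 0.02398 / 0.02863 = 0.8376
β_Larkin = 0.04194 / 0.02863 = 1.4649
β_Calder = 0.03372 / 0.02863 = 1.1778
β_P = Σ w_i β_i = 0.30×1.9144 + 0.45×0.8376 + 0.09×1.4649 + 0.16×1.1778 = 1.2715
E(R_P) = R_f + β_P × MRP = 4.7% + 1.2715 × 4.9% = 10.93%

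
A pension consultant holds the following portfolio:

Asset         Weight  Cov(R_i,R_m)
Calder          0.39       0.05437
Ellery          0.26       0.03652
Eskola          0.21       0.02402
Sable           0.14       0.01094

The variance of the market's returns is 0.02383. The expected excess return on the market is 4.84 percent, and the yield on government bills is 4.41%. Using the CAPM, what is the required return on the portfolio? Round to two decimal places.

11.98%

β_Calder = 0.05437 / 0.02383 = 2.2816
β_Ellery = 0.03652 / 0.02383 = 1.5325
β_Eskola = 0.02402 / 0.02383 = 1.0080
β_Sable = 0.01094 / 0.02383 = 0.4591
β_P = Σ w_i β_i = 0.39×2.2816 + 0.26×1.5325 + 0.21×1.0080 + 0.14×0.4591 = 1.5642
E(R_P) = R_f + β_P × MRP = 4.41% + 1.5642 × 4.84% = 11.98%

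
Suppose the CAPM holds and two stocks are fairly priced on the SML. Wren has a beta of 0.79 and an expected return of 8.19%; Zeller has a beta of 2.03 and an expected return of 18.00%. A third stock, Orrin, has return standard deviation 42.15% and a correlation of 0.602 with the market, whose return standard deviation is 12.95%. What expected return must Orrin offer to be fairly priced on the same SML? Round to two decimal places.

MRP = (18.00% − 8.19%) / (2.03 − 0.79) = 7.9113%
R_f = 8.19% − 0.79 × 7.9113% = 1.9401%
β_Orrin = ρ·σ_i/σ_m = 0.602 × 42.15 / 12.95 = 1.9594
E(R_Orrin) = R_f + β × MRP = 1.9401% + 1.9594 × 7.9113% = 17.44%

17.44%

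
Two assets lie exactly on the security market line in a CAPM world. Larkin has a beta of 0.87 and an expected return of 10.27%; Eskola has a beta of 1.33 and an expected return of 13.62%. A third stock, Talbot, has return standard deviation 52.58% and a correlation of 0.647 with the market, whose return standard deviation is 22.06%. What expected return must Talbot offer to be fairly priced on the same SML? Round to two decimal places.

15.16%

MRP = (13.62% − 10.27%) / (1.33 − 0.87) = 7.2826%
R_f = 10.27% − 0.87 × 7.2826% = 3.9341%
β_Talbot = ρ·σ_i/σ_m = 0.647 × 52.58 / 22.06 = 1.5421
E(R_Talbot) = R_f + β × MRP = 3.9341% + 1.5421 × 7.2826% = 15.16%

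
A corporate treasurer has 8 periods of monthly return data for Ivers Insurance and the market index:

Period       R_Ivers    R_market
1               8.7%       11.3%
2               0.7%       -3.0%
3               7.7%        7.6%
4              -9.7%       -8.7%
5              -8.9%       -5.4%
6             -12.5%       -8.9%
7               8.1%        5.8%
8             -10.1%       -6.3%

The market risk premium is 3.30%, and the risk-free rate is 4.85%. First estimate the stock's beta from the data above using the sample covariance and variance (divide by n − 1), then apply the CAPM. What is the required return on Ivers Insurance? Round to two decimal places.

Mean R_i = (8.7 + 0.7 + 7.7 − 9.7 − 8.9 − 12.5 + 8.1 − 10.1) / 8 = -2.0000%
Mean R_m = (11.3 − 3.0 + 7.6 − 8.7 − 5.4 − 8.9 + 5.8 − 6.3) / 8 = -0.9500%
Σ(R_i − R̄_i)(R_m − R̄_m) = 493.8400  ⇒  Cov = 493.8400 / 7 = 70.5486
Σ(R_m − R̄_m)² = 444.6200  ⇒  Var(R_m) = 444.6200 / 7 = 63.5171
β = Cov / Var(R_m) = 70.5486 / 63.5171 = 1.1107
E(R) = R_f + β × MRP = 4.85% + 1.1107 × 3.30% = 8.52%

8.52%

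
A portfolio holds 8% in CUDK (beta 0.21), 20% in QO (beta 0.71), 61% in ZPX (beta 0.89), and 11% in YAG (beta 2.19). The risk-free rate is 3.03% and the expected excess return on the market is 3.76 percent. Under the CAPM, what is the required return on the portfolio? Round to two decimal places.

β_P = Σ w_i β_i = 0.08×0.21 + 0.20×0.71 + 0.61×0.89 + 0.11×2.19 = 0.9426
E(R_P) = R_f + β_P × MRP = 3.03% + 0.9426 × 3.76% = 6.57%

6.57%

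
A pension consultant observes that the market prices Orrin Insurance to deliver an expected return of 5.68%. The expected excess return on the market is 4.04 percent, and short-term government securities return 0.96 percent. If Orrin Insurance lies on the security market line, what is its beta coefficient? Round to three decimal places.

β = (E(R) − R_f) / MRP = (5.68% − 0.96%) / 4.04% = 4.72% / 4.04% = 1.168

1.168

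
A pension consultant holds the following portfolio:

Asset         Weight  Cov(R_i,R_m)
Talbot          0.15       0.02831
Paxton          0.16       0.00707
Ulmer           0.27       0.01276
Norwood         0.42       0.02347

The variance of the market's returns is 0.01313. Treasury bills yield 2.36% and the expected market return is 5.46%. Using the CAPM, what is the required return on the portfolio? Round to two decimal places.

6.77%

β_Talbot = 0.02831 / 0.01313 = 2.1561
β_Paxton = 0.00707 / 0.01313 = 0.5385
β_Ulmer = 0.01276 / 0.01313 = 0.9718
β_Norwood = 0.02347 / 0.01313 = 1.7875
β_P = Σ w_i β_i = 0.15×2.1561 + 0.16×0.5385 + 0.27×0.9718 + 0.42×1.7875 = 1.4227
MRP = 5.46% − 2.36% = 3.10%
E(R_P) = R_f + β_P × MRP = 2.36% + 1.4227 × 3.10% = 6.77%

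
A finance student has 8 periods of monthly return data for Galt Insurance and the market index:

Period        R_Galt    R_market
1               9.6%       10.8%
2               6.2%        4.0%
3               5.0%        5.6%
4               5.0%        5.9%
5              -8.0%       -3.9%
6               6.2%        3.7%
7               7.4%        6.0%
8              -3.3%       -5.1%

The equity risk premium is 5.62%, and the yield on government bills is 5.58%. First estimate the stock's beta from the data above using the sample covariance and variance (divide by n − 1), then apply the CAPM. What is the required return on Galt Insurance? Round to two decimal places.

11.42%

Mean R_i = (9.6 + 6.2 + 5.0 + 5.0 − 8.0 + 6.2 + 7.4 − 3.3) / 8 = 3.5125%
Mean R_m = (10.8 + 4.0 + 5.6 + 5.9 − 3.9 + 3.7 + 6.0 − 5.1) / 8 = 3.3750%
Σ(R_i − R̄_i)(R_m − R̄_m) = 206.5125  ⇒  Cov = 206.5125 / 7 = 29.5018
Σ(R_m − R̄_m)² = 198.5950  ⇒  Var(R_m) = 198.5950 / 7 = 28.3707
β = Cov / Var(R_m) = 29.5018 / 28.3707 = 1.0399
E(R) = R_f + β × MRP = 5.58% + 1.0399 × 5.62% = 11.42%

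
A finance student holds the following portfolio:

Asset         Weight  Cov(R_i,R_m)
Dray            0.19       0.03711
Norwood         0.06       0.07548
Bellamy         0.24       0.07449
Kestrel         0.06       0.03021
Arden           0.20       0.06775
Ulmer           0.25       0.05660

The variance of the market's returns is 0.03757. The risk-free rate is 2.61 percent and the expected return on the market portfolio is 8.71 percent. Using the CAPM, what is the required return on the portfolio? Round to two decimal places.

β_Dray = 0.03711 / 0.03757 = 0.9878
β_Norwood = 0.07548 / 0.03757 = 2.0090
β_Bellamy = 0.07449 / 0.03757 = 1.9827
β_Kestrel = 0.03021 / 0.03757 = 0.8041
β_Arden = 0.06775 / 0.03757 = 1.8033
β_Ulmer = 0.05660 / 0.03757 = 1.5065
β_P = Σ w_i β_i = 0.19×0.9878 + 0.06×2.0090 + 0.24×1.9827 + 0.06×0.8041 + 0.20×1.8033 + 0.25×1.5065 = 1.5696
MRP = 8.71% − 2.61% = 6.10%
E(R_P) = R_f + β_P × MRP = 2.61% + 1.5696 × 6.10% = 12.18%

12.18%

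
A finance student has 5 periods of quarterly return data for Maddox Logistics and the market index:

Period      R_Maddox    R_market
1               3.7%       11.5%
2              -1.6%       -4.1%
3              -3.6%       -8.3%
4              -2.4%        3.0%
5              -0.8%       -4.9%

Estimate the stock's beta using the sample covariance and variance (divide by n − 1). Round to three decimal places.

Mean R_i = (3.7 − 1.6 − 3.6 − 2.4 − 0.8) / 5 = -0.9400%
Mean R_m = (11.5 − 4.1 − 8.3 + 3.0 − 4.9) / 5 = -0.5600%
Σ(R_i − R̄_i)(R_m − R̄_m) = 73.0780  ⇒  Cov = 73.0780 / 4 = 18.2695
Σ(R_m − R̄_m)² = 249.3920  ⇒  Var(R_m) = 249.3920 / 4 = 62.3480
β = Cov / Var(R_m) = 18.2695 / 62.3480 = 0.2930

0.293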